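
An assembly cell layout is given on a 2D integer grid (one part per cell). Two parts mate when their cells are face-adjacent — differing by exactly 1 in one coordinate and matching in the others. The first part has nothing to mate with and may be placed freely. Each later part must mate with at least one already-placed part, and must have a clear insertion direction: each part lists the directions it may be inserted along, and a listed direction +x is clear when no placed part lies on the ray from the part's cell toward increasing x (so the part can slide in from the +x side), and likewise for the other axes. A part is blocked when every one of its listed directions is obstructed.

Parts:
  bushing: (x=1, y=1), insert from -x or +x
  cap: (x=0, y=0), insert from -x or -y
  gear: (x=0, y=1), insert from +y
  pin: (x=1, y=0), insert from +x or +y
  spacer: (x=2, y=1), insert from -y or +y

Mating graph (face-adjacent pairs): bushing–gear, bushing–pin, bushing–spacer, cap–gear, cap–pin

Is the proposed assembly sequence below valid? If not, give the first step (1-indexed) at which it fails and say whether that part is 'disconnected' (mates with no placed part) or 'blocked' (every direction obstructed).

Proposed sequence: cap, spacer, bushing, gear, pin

Invalid at step 2 (disconnected)

1. cap@(0, 0) [-x clear] — {cap}
2. spacer@(2, 1) — no placed neighbour ⇒ disconnected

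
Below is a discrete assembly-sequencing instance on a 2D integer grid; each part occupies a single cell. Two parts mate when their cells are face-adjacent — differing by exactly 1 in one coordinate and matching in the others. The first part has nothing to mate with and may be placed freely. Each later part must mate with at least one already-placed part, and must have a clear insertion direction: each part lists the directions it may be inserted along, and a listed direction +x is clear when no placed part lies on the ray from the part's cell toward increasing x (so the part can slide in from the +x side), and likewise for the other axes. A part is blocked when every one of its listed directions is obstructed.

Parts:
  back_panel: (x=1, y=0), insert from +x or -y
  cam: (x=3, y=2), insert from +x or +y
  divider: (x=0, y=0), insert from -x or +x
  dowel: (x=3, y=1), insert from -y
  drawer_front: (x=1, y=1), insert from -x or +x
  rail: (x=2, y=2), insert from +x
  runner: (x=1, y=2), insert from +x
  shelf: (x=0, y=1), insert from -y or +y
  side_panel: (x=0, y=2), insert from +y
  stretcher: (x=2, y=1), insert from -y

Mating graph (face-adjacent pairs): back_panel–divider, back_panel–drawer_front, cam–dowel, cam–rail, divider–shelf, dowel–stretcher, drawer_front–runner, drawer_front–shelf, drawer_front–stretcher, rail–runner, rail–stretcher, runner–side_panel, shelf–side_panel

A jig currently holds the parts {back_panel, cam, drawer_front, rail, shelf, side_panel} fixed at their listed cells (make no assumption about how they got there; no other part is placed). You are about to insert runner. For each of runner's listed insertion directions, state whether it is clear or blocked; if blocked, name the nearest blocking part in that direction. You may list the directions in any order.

+x: blocked by rail

+x: nearest on ray is rail@(2, 2) ⇒ blocked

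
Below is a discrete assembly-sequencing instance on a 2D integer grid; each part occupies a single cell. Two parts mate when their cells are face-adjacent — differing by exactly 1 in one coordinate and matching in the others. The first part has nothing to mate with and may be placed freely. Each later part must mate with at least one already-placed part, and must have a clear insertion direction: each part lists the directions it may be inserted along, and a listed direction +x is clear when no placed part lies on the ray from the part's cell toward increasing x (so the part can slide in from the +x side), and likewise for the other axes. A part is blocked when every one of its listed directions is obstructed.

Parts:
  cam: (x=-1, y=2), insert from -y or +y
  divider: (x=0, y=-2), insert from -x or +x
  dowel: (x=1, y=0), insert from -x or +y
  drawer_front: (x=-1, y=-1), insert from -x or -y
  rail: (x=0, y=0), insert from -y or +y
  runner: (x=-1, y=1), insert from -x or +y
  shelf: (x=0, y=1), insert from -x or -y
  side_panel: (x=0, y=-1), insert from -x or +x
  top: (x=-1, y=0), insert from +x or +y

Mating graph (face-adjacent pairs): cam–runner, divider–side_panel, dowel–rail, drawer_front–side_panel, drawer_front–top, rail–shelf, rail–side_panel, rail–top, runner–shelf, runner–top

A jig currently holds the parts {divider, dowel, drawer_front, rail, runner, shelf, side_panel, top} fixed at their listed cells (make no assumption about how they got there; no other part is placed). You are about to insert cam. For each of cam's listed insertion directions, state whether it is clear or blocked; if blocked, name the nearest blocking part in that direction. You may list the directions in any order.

+y: clear; -y: blocked by runner

-y: nearest on ray is runner@(-1, 1) ⇒ blocked
+y: ray from cam(-1, 2) has no placed part ⇒ clear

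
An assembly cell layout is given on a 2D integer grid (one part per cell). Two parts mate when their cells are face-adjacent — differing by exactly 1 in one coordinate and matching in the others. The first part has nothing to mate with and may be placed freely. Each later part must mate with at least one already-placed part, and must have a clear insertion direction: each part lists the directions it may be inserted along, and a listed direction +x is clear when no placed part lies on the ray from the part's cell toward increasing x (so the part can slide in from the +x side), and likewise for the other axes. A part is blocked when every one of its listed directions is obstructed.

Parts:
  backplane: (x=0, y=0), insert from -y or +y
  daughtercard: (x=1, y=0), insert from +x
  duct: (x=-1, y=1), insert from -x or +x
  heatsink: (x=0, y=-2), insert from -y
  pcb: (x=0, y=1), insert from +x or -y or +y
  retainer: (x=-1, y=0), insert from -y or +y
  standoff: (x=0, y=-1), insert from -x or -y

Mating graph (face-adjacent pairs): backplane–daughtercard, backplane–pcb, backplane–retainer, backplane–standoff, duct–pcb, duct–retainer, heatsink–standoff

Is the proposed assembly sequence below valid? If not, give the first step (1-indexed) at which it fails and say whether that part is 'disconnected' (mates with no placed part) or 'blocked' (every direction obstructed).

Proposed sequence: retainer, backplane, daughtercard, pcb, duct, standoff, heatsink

Valid

1. retainer@(-1, 0) [-y clear] — {retainer}
2. backplane@(0, 0) [-y clear] — {backplane, retainer}
3. daughtercard@(1, 0) [+x clear] — {backplane, daughtercard, retainer}
4. pcb@(0, 1) [+x clear] — {backplane, daughtercard, pcb, retainer}
5. duct@(-1, 1) [-x clear] — {backplane, daughtercard, duct, pcb, retainer}
6. standoff@(0, -1) [-x clear] — {backplane, daughtercard, duct, pcb, retainer, standoff}
7. heatsink@(0, -2) [-y clear] — {backplane, daughtercard, duct, heatsink, pcb, retainer, standoff}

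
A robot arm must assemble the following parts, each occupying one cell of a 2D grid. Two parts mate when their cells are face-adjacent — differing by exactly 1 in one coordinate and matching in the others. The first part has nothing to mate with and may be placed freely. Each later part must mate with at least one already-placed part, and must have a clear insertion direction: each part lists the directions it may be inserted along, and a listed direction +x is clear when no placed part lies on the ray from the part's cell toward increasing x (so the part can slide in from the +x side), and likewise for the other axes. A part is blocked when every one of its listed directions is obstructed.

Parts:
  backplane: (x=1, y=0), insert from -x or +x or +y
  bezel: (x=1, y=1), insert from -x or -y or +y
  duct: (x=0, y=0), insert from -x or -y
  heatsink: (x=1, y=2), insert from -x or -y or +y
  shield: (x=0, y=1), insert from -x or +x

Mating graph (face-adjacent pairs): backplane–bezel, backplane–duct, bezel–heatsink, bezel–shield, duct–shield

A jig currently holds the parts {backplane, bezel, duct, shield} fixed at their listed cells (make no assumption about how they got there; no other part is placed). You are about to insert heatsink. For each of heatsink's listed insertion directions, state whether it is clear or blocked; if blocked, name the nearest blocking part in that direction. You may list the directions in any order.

+y: clear; -x: clear; -y: blocked by bezel

-x: ray from heatsink(1, 2) has no placed part ⇒ clear
-y: nearest on ray is bezel@(1, 1) ⇒ blocked
+y: ray from heatsink(1, 2) has no placed part ⇒ clear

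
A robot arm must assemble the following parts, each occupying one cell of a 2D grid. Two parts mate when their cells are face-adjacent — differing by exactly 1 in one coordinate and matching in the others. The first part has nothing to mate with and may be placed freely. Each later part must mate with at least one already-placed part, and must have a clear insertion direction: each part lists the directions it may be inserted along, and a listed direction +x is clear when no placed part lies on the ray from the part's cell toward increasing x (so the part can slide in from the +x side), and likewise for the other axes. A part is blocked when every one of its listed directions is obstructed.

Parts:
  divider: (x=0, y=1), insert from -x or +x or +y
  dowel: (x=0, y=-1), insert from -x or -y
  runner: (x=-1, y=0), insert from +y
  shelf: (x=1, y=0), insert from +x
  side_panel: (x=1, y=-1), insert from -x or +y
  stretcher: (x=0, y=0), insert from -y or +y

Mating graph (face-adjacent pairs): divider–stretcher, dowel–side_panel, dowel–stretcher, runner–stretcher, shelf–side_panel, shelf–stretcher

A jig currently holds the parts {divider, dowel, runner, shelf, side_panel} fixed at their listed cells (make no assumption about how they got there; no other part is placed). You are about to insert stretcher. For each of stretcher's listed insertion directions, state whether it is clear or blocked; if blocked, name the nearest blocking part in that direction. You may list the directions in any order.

+y: blocked by divider; -y: blocked by dowel

-y: nearest on ray is dowel@(0, -1) ⇒ blocked
+y: nearest on ray is divider@(0, 1) ⇒ blocked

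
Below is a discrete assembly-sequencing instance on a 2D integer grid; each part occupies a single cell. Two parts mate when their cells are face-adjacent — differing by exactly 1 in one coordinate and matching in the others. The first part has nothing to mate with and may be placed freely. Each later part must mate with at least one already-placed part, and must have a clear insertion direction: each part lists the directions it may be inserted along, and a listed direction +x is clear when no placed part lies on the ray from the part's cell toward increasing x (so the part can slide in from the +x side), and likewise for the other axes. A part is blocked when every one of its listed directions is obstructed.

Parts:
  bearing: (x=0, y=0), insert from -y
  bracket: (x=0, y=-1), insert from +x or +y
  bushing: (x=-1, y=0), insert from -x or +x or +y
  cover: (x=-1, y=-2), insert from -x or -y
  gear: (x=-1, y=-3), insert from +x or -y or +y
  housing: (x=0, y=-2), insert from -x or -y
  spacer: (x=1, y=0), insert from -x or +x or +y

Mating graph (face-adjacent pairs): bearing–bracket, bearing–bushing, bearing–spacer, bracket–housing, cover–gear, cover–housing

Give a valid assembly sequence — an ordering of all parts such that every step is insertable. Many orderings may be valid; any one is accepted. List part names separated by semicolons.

1. bearing@(0, 0) [-y clear] — {bearing}
2. bracket@(0, -1) [+x clear] — {bearing, bracket}
3. housing@(0, -2) [-x clear] — {bearing, bracket, housing}
4. spacer@(1, 0) [+x clear] — {bearing, bracket, housing, spacer}
5. bushing@(-1, 0) [-x clear] — {bearing, bracket, bushing, housing, spacer}
6. cover@(-1, -2) [-x clear] — {bearing, bracket, bushing, cover, housing, spacer}
7. gear@(-1, -3) [+x clear] — {bearing, bracket, bushing, cover, gear, housing, spacer}

bearing; bracket; housing; spacer; bushing; cover; gear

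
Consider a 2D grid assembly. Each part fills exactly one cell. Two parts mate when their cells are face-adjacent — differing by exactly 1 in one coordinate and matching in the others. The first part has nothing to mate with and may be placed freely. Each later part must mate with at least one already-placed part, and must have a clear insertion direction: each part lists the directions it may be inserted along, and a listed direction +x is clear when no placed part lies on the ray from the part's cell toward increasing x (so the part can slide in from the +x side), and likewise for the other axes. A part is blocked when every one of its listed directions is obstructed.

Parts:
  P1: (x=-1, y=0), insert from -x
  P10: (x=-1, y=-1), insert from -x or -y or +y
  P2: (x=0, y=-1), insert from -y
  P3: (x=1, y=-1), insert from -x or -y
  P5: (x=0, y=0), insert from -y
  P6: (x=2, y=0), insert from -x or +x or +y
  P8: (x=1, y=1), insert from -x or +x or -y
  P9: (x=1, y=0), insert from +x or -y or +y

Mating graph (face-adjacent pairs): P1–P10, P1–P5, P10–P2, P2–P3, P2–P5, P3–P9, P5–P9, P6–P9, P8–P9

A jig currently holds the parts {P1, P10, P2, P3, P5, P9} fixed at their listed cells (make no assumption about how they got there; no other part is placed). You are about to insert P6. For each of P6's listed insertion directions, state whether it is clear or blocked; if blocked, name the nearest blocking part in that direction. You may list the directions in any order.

-x: nearest on ray is P9@(1, 0) ⇒ blocked
+x: ray from P6(2, 0) has no placed part ⇒ clear
+y: ray from P6(2, 0) has no placed part ⇒ clear

+x: clear; +y: clear; -x: blocked by P9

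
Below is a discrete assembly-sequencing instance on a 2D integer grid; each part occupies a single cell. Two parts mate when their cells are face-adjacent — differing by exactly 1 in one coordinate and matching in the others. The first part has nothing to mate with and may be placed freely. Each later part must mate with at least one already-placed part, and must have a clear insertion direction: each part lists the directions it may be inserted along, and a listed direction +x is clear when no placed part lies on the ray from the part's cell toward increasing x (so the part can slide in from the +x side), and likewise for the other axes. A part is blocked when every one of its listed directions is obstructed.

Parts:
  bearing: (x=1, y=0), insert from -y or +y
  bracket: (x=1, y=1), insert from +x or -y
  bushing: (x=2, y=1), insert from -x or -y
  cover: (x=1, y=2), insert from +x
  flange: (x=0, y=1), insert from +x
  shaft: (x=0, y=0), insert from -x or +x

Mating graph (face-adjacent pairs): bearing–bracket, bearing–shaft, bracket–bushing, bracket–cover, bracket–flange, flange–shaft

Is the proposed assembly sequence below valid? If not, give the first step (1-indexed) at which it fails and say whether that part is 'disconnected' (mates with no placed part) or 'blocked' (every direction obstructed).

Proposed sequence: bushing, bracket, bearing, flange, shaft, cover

1. bushing@(2, 1) [-x clear] — {bushing}
2. bracket@(1, 1) [-y clear] — {bracket, bushing}
3. bearing@(1, 0) [-y clear] — {bearing, bracket, bushing}
4. flange@(0, 1) — +x all obstructed ⇒ blocked

Invalid at step 4 (blocked)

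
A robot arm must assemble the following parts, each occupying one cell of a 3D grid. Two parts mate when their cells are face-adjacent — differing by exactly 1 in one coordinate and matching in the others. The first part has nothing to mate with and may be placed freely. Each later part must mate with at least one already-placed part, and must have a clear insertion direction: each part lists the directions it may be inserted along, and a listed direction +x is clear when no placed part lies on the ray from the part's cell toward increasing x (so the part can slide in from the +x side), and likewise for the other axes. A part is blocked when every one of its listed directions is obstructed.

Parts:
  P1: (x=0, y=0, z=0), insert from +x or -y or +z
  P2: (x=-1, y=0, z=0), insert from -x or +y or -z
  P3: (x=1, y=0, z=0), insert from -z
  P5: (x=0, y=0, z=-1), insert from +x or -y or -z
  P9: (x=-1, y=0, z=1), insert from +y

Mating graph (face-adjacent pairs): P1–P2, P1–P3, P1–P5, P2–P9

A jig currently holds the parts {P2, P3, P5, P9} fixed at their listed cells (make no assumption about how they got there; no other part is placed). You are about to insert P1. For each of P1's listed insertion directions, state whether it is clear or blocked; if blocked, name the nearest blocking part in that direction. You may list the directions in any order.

+x: blocked by P3; +z: clear; -y: clear

+x: nearest on ray is P3@(1, 0, 0) ⇒ blocked
-y: ray from P1(0, 0, 0) has no placed part ⇒ clear
+z: ray from P1(0, 0, 0) has no placed part ⇒ clear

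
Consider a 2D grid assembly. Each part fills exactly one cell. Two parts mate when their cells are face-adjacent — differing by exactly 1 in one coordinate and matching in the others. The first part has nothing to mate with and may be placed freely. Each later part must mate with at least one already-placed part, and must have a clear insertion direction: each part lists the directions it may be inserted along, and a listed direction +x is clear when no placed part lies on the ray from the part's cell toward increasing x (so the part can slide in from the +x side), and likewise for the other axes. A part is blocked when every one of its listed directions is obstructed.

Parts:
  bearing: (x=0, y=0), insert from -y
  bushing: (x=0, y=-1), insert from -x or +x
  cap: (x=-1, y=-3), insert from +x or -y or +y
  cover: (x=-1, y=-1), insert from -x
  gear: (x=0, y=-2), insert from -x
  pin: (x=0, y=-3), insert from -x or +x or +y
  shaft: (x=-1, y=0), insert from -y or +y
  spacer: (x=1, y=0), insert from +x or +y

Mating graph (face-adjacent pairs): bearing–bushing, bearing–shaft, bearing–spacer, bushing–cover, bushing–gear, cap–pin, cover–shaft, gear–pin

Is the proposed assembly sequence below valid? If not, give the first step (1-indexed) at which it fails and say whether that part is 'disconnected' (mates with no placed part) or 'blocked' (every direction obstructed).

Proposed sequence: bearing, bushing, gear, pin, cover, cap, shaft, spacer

Valid

1. bearing@(0, 0) [-y clear] — {bearing}
2. bushing@(0, -1) [-x clear] — {bearing, bushing}
3. gear@(0, -2) [-x clear] — {bearing, bushing, gear}
4. pin@(0, -3) [-x clear] — {bearing, bushing, gear, pin}
5. cover@(-1, -1) [-x clear] — {bearing, bushing, cover, gear, pin}
6. cap@(-1, -3) [-y clear] — {bearing, bushing, cap, cover, gear, pin}
7. shaft@(-1, 0) [+y clear] — {bearing, bushing, cap, cover, gear, pin, shaft}
8. spacer@(1, 0) [+x clear] — {bearing, bushing, cap, cover, gear, pin, shaft, spacer}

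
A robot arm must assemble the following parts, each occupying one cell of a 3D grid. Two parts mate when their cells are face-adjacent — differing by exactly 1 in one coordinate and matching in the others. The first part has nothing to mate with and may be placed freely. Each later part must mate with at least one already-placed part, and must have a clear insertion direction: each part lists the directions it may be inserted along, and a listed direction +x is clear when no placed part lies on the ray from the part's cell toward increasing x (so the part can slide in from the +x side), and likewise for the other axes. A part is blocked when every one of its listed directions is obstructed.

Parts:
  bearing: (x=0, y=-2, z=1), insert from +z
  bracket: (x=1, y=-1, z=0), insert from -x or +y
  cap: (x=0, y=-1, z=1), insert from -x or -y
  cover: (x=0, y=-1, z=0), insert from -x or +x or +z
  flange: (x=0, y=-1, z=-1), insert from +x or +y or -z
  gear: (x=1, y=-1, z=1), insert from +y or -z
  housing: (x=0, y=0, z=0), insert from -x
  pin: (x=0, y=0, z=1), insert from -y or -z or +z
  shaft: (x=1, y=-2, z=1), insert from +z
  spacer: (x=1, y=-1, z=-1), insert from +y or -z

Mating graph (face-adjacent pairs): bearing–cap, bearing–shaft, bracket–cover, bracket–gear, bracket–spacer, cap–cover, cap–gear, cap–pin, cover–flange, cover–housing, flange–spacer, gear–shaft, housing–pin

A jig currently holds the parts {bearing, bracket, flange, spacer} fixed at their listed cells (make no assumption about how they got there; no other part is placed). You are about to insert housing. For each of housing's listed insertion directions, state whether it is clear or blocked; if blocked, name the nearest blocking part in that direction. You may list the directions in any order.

-x: ray from housing(0, 0, 0) has no placed part ⇒ clear

-x: clear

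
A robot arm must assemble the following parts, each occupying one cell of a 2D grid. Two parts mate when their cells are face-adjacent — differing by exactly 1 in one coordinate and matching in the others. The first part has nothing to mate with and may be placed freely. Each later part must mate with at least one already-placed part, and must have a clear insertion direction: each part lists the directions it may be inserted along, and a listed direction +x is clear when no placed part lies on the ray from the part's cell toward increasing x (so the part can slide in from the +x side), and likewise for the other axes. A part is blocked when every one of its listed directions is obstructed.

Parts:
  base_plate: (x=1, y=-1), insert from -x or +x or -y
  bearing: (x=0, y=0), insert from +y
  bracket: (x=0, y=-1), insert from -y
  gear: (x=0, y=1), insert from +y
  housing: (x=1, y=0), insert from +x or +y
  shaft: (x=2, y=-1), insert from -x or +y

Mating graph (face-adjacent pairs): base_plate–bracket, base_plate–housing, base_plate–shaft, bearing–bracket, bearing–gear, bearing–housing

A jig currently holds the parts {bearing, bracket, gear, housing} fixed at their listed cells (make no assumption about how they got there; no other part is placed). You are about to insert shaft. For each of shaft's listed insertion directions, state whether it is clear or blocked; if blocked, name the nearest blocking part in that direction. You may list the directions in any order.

+y: clear; -x: blocked by bracket

-x: nearest on ray is bracket@(0, -1) ⇒ blocked
+y: ray from shaft(2, -1) has no placed part ⇒ clear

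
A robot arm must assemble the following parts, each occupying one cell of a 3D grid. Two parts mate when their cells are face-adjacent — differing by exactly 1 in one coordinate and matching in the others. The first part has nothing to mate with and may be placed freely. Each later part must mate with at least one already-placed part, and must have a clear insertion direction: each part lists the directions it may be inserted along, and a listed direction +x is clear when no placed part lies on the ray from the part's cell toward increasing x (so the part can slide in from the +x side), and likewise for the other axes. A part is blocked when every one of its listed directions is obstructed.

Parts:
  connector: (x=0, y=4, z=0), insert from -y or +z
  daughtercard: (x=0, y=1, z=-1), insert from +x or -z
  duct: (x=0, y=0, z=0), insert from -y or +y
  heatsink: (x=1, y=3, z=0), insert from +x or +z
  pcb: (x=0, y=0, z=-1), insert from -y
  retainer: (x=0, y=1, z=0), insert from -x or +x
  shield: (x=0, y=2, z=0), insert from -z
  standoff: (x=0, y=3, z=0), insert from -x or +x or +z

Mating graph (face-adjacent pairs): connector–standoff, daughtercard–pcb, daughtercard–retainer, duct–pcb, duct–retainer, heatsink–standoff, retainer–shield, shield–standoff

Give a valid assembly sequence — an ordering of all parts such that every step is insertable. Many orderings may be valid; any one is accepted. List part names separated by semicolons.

standoff; connector; shield; retainer; duct; daughtercard; heatsink; pcb

1. standoff@(0, 3, 0) [-x clear] — {standoff}
2. connector@(0, 4, 0) [+z clear] — {connector, standoff}
3. shield@(0, 2, 0) [-z clear] — {connector, shield, standoff}
4. retainer@(0, 1, 0) [-x clear] — {connector, retainer, shield, standoff}
5. duct@(0, 0, 0) [-y clear] — {connector, duct, retainer, shield, standoff}
6. daughtercard@(0, 1, -1) [+x clear] — {connector, daughtercard, duct, retainer, shield, standoff}
7. heatsink@(1, 3, 0) [+x clear] — {connector, daughtercard, duct, heatsink, retainer, shield, standoff}
8. pcb@(0, 0, -1) [-y clear] — {connector, daughtercard, duct, heatsink, pcb, retainer, shield, standoff}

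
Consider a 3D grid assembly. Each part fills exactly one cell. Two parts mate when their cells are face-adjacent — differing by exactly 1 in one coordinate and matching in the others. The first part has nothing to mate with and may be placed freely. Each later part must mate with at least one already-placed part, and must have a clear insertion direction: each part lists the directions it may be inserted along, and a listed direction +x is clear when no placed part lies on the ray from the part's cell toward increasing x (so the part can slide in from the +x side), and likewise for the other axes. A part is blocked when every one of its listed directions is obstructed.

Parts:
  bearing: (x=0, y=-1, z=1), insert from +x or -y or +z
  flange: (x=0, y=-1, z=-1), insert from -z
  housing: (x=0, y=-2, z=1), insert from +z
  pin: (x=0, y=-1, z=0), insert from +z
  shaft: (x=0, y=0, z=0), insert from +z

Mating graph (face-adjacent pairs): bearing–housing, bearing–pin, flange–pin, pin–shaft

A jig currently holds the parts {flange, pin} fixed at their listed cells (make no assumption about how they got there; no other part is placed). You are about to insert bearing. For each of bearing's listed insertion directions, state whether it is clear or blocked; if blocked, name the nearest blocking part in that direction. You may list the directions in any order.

+x: clear; +z: clear; -y: clear

+x: ray from bearing(0, -1, 1) has no placed part ⇒ clear
-y: ray from bearing(0, -1, 1) has no placed part ⇒ clear
+z: ray from bearing(0, -1, 1) has no placed part ⇒ clear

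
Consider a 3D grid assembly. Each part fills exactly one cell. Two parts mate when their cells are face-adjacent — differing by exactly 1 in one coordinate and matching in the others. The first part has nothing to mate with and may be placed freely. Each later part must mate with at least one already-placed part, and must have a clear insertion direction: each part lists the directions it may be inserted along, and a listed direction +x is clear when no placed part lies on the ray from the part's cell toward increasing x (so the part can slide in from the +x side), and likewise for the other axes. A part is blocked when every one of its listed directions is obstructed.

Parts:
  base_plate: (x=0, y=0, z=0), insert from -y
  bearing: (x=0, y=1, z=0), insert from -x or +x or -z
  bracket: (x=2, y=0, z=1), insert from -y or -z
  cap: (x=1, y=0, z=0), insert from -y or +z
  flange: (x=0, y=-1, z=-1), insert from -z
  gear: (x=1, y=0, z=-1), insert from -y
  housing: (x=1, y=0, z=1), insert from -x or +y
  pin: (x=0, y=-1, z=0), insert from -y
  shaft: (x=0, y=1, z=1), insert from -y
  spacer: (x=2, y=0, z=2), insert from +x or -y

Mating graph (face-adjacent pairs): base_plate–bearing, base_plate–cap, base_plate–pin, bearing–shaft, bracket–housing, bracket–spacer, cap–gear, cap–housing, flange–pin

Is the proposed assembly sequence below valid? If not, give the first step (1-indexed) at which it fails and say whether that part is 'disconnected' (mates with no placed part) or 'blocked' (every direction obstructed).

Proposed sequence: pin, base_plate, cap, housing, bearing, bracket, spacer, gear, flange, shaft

Invalid at step 2 (blocked)

1. pin@(0, -1, 0) [-y clear] — {pin}
2. base_plate@(0, 0, 0) — -y all obstructed ⇒ blocked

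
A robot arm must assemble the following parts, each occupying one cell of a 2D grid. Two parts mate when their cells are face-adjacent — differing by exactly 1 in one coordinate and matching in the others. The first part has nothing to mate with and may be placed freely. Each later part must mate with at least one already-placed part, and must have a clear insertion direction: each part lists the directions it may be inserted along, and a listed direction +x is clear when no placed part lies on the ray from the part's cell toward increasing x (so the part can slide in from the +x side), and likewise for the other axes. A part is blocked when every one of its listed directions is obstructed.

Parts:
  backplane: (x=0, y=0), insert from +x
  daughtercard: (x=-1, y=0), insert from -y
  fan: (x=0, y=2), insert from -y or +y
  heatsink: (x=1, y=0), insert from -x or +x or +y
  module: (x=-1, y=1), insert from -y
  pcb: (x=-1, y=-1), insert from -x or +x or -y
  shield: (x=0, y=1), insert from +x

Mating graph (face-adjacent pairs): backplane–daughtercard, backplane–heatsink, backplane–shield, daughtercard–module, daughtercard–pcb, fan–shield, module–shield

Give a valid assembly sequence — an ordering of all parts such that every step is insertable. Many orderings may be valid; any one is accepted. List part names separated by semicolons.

fan; shield; backplane; heatsink; module; daughtercard; pcb

1. fan@(0, 2) [-y clear] — {fan}
2. shield@(0, 1) [+x clear] — {fan, shield}
3. backplane@(0, 0) [+x clear] — {backplane, fan, shield}
4. heatsink@(1, 0) [+x clear] — {backplane, fan, heatsink, shield}
5. module@(-1, 1) [-y clear] — {backplane, fan, heatsink, module, shield}
6. daughtercard@(-1, 0) [-y clear] — {backplane, daughtercard, fan, heatsink, module, shield}
7. pcb@(-1, -1) [-x clear] — {backplane, daughtercard, fan, heatsink, module, pcb, shield}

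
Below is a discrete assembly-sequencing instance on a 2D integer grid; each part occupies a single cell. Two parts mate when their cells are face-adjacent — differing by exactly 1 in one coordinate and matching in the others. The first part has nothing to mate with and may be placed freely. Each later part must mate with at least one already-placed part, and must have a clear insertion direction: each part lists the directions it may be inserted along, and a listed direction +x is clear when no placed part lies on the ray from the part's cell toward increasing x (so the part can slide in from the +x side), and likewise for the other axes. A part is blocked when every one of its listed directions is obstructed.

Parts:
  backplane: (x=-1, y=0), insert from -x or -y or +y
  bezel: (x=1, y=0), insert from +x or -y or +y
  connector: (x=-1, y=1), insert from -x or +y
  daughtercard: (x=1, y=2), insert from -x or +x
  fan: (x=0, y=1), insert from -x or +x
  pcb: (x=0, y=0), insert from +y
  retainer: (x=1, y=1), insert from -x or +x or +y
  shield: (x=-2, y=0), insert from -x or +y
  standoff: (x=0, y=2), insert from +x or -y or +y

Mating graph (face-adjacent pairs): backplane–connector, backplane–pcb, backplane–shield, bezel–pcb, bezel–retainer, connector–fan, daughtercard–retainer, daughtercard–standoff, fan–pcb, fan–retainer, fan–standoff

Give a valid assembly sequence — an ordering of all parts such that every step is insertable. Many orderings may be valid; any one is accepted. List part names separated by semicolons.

1. backplane@(-1, 0) [-x clear] — {backplane}
2. shield@(-2, 0) [-x clear] — {backplane, shield}
3. pcb@(0, 0) [+y clear] — {backplane, pcb, shield}
4. fan@(0, 1) [-x clear] — {backplane, fan, pcb, shield}
5. retainer@(1, 1) [+x clear] — {backplane, fan, pcb, retainer, shield}
6. bezel@(1, 0) [+x clear] — {backplane, bezel, fan, pcb, retainer, shield}
7. standoff@(0, 2) [+x clear] — {backplane, bezel, fan, pcb, retainer, shield, standoff}
8. daughtercard@(1, 2) [+x clear] — {backplane, bezel, daughtercard, fan, pcb, retainer, shield, standoff}
9. connector@(-1, 1) [-x clear] — {backplane, bezel, connector, daughtercard, fan, pcb, retainer, shield, standoff}

backplane; shield; pcb; fan; retainer; bezel; standoff; daughtercard; connector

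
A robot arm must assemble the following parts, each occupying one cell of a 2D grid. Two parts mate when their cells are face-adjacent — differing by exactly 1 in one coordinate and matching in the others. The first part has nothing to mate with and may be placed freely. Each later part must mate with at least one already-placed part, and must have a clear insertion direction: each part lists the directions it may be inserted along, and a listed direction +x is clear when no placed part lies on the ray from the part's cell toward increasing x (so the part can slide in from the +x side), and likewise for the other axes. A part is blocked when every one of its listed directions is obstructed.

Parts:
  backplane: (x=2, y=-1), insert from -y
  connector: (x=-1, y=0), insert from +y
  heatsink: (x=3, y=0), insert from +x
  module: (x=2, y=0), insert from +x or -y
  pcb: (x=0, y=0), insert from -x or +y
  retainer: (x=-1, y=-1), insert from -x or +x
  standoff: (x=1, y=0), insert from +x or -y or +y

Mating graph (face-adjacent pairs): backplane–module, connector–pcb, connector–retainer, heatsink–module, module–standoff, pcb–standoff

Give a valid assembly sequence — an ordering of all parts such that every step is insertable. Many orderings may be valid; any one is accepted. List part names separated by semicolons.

1. pcb@(0, 0) [-x clear] — {pcb}
2. connector@(-1, 0) [+y clear] — {connector, pcb}
3. retainer@(-1, -1) [-x clear] — {connector, pcb, retainer}
4. standoff@(1, 0) [+x clear] — {connector, pcb, retainer, standoff}
5. module@(2, 0) [+x clear] — {connector, module, pcb, retainer, standoff}
6. backplane@(2, -1) [-y clear] — {backplane, connector, module, pcb, retainer, standoff}
7. heatsink@(3, 0) [+x clear] — {backplane, connector, heatsink, module, pcb, retainer, standoff}

pcb; connector; retainer; standoff; module; backplane; heatsink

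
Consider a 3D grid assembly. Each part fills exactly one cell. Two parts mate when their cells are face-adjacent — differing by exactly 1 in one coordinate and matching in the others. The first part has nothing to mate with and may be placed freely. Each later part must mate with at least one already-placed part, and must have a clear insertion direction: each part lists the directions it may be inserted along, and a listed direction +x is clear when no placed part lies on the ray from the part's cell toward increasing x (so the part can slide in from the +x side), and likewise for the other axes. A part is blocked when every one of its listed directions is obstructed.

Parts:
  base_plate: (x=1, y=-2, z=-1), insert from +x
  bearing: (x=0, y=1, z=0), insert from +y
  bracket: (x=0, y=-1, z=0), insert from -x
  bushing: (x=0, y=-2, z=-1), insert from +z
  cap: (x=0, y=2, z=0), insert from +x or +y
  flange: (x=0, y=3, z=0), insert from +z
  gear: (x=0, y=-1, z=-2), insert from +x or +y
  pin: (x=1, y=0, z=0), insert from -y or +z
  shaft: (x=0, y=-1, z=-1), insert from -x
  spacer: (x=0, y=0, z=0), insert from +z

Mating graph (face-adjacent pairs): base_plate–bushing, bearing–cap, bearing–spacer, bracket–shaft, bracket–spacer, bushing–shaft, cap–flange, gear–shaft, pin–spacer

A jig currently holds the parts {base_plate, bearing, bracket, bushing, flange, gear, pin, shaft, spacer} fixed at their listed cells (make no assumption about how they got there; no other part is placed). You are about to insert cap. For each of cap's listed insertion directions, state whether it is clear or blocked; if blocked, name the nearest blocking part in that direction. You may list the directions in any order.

+x: ray from cap(0, 2, 0) has no placed part ⇒ clear
+y: nearest on ray is flange@(0, 3, 0) ⇒ blocked

+x: clear; +y: blocked by flange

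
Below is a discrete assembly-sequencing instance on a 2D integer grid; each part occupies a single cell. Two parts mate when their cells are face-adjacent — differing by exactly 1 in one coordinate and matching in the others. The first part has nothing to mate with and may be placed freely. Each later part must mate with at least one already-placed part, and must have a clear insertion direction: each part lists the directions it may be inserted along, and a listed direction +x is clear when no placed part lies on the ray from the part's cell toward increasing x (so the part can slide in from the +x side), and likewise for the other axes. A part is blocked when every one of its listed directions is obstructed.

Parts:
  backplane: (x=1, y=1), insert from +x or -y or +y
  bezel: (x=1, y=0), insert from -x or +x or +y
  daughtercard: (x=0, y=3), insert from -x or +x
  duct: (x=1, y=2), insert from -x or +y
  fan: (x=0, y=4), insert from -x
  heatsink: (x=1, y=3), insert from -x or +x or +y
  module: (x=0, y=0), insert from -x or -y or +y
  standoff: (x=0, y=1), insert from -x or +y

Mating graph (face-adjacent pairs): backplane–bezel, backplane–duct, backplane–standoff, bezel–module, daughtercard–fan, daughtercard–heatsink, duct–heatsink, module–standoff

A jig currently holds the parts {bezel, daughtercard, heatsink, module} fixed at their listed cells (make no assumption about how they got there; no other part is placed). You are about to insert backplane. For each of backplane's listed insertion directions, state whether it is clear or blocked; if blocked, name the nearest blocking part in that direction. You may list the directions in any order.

+x: clear; +y: blocked by heatsink; -y: blocked by bezel

+x: ray from backplane(1, 1) has no placed part ⇒ clear
-y: nearest on ray is bezel@(1, 0) ⇒ blocked
+y: nearest on ray is heatsink@(1, 3) ⇒ blocked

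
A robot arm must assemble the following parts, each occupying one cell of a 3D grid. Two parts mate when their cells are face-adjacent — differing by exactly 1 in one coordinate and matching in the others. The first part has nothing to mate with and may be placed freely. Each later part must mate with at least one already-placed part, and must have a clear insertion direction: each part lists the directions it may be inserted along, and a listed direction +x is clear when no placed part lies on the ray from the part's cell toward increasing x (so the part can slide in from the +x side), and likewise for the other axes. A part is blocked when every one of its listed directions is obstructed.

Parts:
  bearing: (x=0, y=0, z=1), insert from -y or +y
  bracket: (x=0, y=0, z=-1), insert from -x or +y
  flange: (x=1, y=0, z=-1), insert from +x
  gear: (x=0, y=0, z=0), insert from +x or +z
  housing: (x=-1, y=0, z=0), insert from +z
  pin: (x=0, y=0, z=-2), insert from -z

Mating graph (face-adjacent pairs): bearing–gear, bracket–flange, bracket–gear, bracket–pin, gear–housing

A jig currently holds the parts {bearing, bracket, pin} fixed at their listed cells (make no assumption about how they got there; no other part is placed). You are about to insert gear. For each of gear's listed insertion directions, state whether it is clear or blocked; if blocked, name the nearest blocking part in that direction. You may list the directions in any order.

+x: ray from gear(0, 0, 0) has no placed part ⇒ clear
+z: nearest on ray is bearing@(0, 0, 1) ⇒ blocked

+x: clear; +z: blocked by bearing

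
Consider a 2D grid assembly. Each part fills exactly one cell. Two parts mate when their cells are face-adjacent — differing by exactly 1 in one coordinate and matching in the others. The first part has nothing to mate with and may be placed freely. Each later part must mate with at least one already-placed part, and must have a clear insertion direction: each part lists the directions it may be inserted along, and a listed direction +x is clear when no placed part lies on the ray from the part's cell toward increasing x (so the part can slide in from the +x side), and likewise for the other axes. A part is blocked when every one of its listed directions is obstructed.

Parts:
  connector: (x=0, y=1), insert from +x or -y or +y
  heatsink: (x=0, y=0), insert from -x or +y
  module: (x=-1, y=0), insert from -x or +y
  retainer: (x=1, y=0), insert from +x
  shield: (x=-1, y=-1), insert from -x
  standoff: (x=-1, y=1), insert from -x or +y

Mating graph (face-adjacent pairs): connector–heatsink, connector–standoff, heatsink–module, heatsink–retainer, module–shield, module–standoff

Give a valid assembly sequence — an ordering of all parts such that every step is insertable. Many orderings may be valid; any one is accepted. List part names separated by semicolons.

standoff; module; shield; heatsink; connector; retainer

1. standoff@(-1, 1) [-x clear] — {standoff}
2. module@(-1, 0) [-x clear] — {module, standoff}
3. shield@(-1, -1) [-x clear] — {module, shield, standoff}
4. heatsink@(0, 0) [+y clear] — {heatsink, module, shield, standoff}
5. connector@(0, 1) [+x clear] — {connector, heatsink, module, shield, standoff}
6. retainer@(1, 0) [+x clear] — {connector, heatsink, module, retainer, shield, standoff}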